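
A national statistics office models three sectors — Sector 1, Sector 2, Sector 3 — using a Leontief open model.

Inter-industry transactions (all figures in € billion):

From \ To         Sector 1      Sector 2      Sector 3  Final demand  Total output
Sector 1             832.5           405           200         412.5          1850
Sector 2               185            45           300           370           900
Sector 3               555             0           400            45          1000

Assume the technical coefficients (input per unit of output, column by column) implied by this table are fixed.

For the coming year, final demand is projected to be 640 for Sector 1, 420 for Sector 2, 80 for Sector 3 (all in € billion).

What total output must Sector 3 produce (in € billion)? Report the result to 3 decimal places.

x_3 = 1467.196

Technical coefficients a_ij = z_ij / X_j:
  a_11 = 832.5/1850 = 0.45, a_21 = 185/1850 = 0.10, a_31 = 555/1850 = 0.30
  a_12 = 405/900 = 0.45, a_22 = 45/900 = 0.05, a_32 = 0/900 = 0.00
  a_13 = 200/1000 = 0.20, a_23 = 300/1000 = 0.30, a_33 = 400/1000 = 0.40
I − A =
  [   0.55    -0.45    -0.20]
  [  -0.10     0.95    -0.30]
  [  -0.30     0.00     0.60]
Cofactors of I−A, C_ij = (−1)^(i+j)·(minor ij) (rows/columns in the sector order above):
  C_11 = (0.95)(0.60) − (-0.30)(0.00) = 0.5700
  C_12 = −[(-0.10)(0.60) − (-0.30)(-0.30)] = 0.1500
  C_13 = (-0.10)(0.00) − (0.95)(-0.30) = 0.2850
  C_21 = −[(-0.45)(0.60) − (-0.20)(0.00)] = 0.2700
  C_22 = (0.55)(0.60) − (-0.20)(-0.30) = 0.2700
  C_23 = −[(0.55)(0.00) − (-0.45)(-0.30)] = 0.1350
  C_31 = (-0.45)(-0.30) − (-0.20)(0.95) = 0.3250
  C_32 = −[(0.55)(-0.30) − (-0.20)(-0.10)] = 0.1850
  C_33 = (0.55)(0.95) − (-0.45)(-0.10) = 0.4775
det(I−A) = Σ_j (I−A)_1j·C_1j = (0.55)(0.5700) + (-0.45)(0.1500) + (-0.20)(0.2850) = 0.1890
adj(I−A) = Cᵀ =
  [ 0.5700   0.2700   0.3250]
  [ 0.1500   0.2700   0.1850]
  [ 0.2850   0.1350   0.4775]
(I − A)⁻¹ = adj(I−A) / det(I−A) ≈
  [   3.0159     1.4286     1.7196]
  [   0.7937     1.4286     0.9788]
  [   1.5079     0.7143     2.5265]
x = (I − A)⁻¹ d = adj(I−A)·d / det(I−A), with det(I−A) = 0.1890:
  x_1 = (0.5700·640 + 0.2700·420 + 0.3250·80) / 0.1890 = 504.20 / 0.1890 ≈ 2667.725
  x_2 = (0.1500·640 + 0.2700·420 + 0.1850·80) / 0.1890 = 224.20 / 0.1890 ≈ 1186.243
  x_3 = (0.2850·640 + 0.1350·420 + 0.4775·80) / 0.1890 = 277.30 / 0.1890 ≈ 1467.196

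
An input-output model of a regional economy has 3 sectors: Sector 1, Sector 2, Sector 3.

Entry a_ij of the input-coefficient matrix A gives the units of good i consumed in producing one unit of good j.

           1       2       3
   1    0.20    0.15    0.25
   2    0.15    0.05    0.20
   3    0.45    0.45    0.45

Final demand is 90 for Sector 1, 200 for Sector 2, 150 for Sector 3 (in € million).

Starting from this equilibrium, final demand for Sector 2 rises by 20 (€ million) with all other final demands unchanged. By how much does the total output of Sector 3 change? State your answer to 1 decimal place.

Δx_3 = 43.5

I − A =
  [   0.80    -0.15    -0.25]
  [  -0.15     0.95    -0.20]
  [  -0.45    -0.45     0.55]
Cofactors of I−A, C_ij = (−1)^(i+j)·(minor ij) (rows/columns in the sector order above):
  C_11 = (0.95)(0.55) − (-0.20)(-0.45) = 0.4325
  C_12 = −[(-0.15)(0.55) − (-0.20)(-0.45)] = 0.1725
  C_13 = (-0.15)(-0.45) − (0.95)(-0.45) = 0.4950
  C_21 = −[(-0.15)(0.55) − (-0.25)(-0.45)] = 0.1950
  C_22 = (0.80)(0.55) − (-0.25)(-0.45) = 0.3275
  C_23 = −[(0.80)(-0.45) − (-0.15)(-0.45)] = 0.4275
  C_31 = (-0.15)(-0.20) − (-0.25)(0.95) = 0.2675
  C_32 = −[(0.80)(-0.20) − (-0.25)(-0.15)] = 0.1975
  C_33 = (0.80)(0.95) − (-0.15)(-0.15) = 0.7375
det(I−A) = Σ_j (I−A)_1j·C_1j = (0.80)(0.4325) + (-0.15)(0.1725) + (-0.25)(0.4950) = 0.196375
adj(I−A) = Cᵀ =
  [ 0.4325   0.1950   0.2675]
  [ 0.1725   0.3275   0.1975]
  [ 0.4950   0.4275   0.7375]
(I − A)⁻¹ = adj(I−A) / det(I−A) ≈
  [   2.2024     0.9930     1.3622]
  [   0.8784     1.6677     1.0057]
  [   2.5207     2.1770     3.7556]
Δx = (I − A)⁻¹ Δd with Δd having +20 in the Sector 2 component and 0 elsewhere.
So Δx_3 = L_32 · (+20), where L_32 = adj(I−A)_32 / det(I−A) = 0.4275 / 0.196375.
Δx_3 = 0.4275 × (+20) / 0.196375 = 8.55 / 0.196375 ≈ 43.5.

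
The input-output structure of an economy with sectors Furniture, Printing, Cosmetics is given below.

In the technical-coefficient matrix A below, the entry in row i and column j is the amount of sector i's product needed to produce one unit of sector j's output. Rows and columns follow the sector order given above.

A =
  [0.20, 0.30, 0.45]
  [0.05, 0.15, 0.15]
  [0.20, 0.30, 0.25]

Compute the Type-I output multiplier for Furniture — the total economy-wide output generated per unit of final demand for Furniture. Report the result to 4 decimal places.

m_F = 2.2807

I − A =
  [   0.80    -0.30    -0.45]
  [  -0.05     0.85    -0.15]
  [  -0.20    -0.30     0.75]
Cofactors of I−A, C_ij = (−1)^(i+j)·(minor ij) (rows/columns in the sector order above):
  C_11 = (0.85)(0.75) − (-0.15)(-0.30) = 0.5925
  C_12 = −[(-0.05)(0.75) − (-0.15)(-0.20)] = 0.0675
  C_13 = (-0.05)(-0.30) − (0.85)(-0.20) = 0.1850
  C_21 = −[(-0.30)(0.75) − (-0.45)(-0.30)] = 0.3600
  C_22 = (0.80)(0.75) − (-0.45)(-0.20) = 0.5100
  C_23 = −[(0.80)(-0.30) − (-0.30)(-0.20)] = 0.3000
  C_31 = (-0.30)(-0.15) − (-0.45)(0.85) = 0.4275
  C_32 = −[(0.80)(-0.15) − (-0.45)(-0.05)] = 0.1425
  C_33 = (0.80)(0.85) − (-0.30)(-0.05) = 0.6650
det(I−A) = Σ_j (I−A)_1j·C_1j = (0.80)(0.5925) + (-0.30)(0.0675) + (-0.45)(0.1850) = 0.3705
adj(I−A) = Cᵀ =
  [ 0.5925   0.3600   0.4275]
  [ 0.0675   0.5100   0.1425]
  [ 0.1850   0.3000   0.6650]
(I − A)⁻¹ = adj(I−A) / det(I−A) ≈
  [   1.59919     0.97166     1.15385]
  [   0.18219     1.37652     0.38462]
  [   0.49933     0.80972     1.79487]
The output multiplier for sector j is the column-j sum of the Leontief inverse (I − A)⁻¹ = adj(I−A) / det(I−A).
Column F of adj(I−A): (0.5925, 0.0675, 0.1850); det(I−A) = 0.3705.
m_F = (0.5925 + 0.0675 + 0.1850) / 0.3705 = 0.845 / 0.3705 ≈ 2.2807.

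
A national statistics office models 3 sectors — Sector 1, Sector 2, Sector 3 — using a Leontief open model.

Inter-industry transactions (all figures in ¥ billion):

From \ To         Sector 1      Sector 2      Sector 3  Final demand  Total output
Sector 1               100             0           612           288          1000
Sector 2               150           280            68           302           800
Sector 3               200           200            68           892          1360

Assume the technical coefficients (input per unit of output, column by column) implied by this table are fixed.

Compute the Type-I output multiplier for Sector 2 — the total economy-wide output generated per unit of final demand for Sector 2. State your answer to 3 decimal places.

Technical coefficients a_ij = z_ij / X_j:
  a_11 = 100/1000 = 0.10, a_21 = 150/1000 = 0.15, a_31 = 200/1000 = 0.20
  a_12 = 0/800 = 0.00, a_22 = 280/800 = 0.35, a_32 = 200/800 = 0.25
  a_13 = 612/1360 = 0.45, a_23 = 68/1360 = 0.05, a_33 = 68/1360 = 0.05
I − A =
  [   0.90     0.00    -0.45]
  [  -0.15     0.65    -0.05]
  [  -0.20    -0.25     0.95]
Cofactors of I−A, C_ij = (−1)^(i+j)·(minor ij) (rows/columns in the sector order above):
  C_11 = (0.65)(0.95) − (-0.05)(-0.25) = 0.6050
  C_12 = −[(-0.15)(0.95) − (-0.05)(-0.20)] = 0.1525
  C_13 = (-0.15)(-0.25) − (0.65)(-0.20) = 0.1675
  C_21 = −[(0.00)(0.95) − (-0.45)(-0.25)] = 0.1125
  C_22 = (0.90)(0.95) − (-0.45)(-0.20) = 0.7650
  C_23 = −[(0.90)(-0.25) − (0.00)(-0.20)] = 0.2250
  C_31 = (0.00)(-0.05) − (-0.45)(0.65) = 0.2925
  C_32 = −[(0.90)(-0.05) − (-0.45)(-0.15)] = 0.1125
  C_33 = (0.90)(0.65) − (0.00)(-0.15) = 0.5850
det(I−A) = Σ_j (I−A)_1j·C_1j = (0.90)(0.6050) + (0.00)(0.1525) + (-0.45)(0.1675) = 0.469125
adj(I−A) = Cᵀ =
  [ 0.6050   0.1125   0.2925]
  [ 0.1525   0.7650   0.1125]
  [ 0.1675   0.2250   0.5850]
(I − A)⁻¹ = adj(I−A) / det(I−A) ≈
  [   1.2896     0.2398     0.6235]
  [   0.3251     1.6307     0.2398]
  [   0.3570     0.4796     1.2470]
The output multiplier for sector j is the column-j sum of the Leontief inverse (I − A)⁻¹ = adj(I−A) / det(I−A).
Column 2 of adj(I−A): (0.1125, 0.7650, 0.2250); det(I−A) = 0.469125.
m_2 = (0.1125 + 0.7650 + 0.2250) / 0.469125 = 1.1025 / 0.469125 ≈ 2.350.

m_2 = 2.350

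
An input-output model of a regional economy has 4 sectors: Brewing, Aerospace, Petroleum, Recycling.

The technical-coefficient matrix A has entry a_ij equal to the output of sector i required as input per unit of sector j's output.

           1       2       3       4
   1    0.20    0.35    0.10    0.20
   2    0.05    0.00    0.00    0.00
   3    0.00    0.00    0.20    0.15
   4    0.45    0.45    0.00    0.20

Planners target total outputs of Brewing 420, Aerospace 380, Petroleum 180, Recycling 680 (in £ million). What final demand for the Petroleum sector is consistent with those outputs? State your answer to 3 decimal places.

I − A =
  [   0.80    -0.35    -0.10    -0.20]
  [  -0.05     1.00     0.00     0.00]
  [   0.00     0.00     0.80    -0.15]
  [  -0.45    -0.45     0.00     0.80]
d = (I − A) x:
  d_1 = (+0.80)·420 + (-0.35)·380 + (-0.10)·180 + (-0.20)·680 = 49.000
  d_2 = (-0.05)·420 + (+1.00)·380 + (+0.00)·180 + (+0.00)·680 = 359.000
  d_3 = (+0.00)·420 + (+0.00)·380 + (+0.80)·180 + (-0.15)·680 = 42.000
  d_4 = (-0.45)·420 + (-0.45)·380 + (+0.00)·180 + (+0.80)·680 = 184.000

d_3 = 42.000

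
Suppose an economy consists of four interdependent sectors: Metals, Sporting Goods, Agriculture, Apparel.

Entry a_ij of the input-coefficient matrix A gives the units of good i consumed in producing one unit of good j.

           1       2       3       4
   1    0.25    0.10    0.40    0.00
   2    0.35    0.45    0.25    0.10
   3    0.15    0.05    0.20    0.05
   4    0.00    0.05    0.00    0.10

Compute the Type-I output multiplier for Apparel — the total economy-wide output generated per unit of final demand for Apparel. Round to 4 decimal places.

m_4 = 1.6584

I − A =
  [   0.75    -0.10    -0.40     0.00]
  [  -0.35     0.55    -0.25    -0.10]
  [  -0.15    -0.05     0.80    -0.05]
  [   0.00    -0.05     0.00     0.90]
Compute the cofactors C_ij = (−1)^(i+j)·(3×3 minor ij) of I−A; the adjugate is their transpose:
adj(I−A) = Cᵀ =
  [ 0.380125   0.091000   0.218500   0.022250]
  [ 0.285750   0.486000   0.294750   0.070375]
  [ 0.090125   0.049125   0.336000   0.024125]
  [ 0.015875   0.027000   0.016375   0.248875]
det(I−A) = Σ_j (I−A)_1j·C_1j = (0.75)(0.380125) + (-0.10)(0.285750) + (-0.40)(0.090125) + (0.00)(0.015875) = 0.22046875
(I − A)⁻¹ = adj(I−A) / det(I−A) ≈
  [   1.72417     0.41276     0.99107     0.10092]
  [   1.29610     2.20439     1.33692     0.31921]
  [   0.40879     0.22282     1.52403     0.10943]
  [   0.07201     0.12247     0.07427     1.12884]
The output multiplier for sector j is the column-j sum of the Leontief inverse (I − A)⁻¹ = adj(I−A) / det(I−A).
Column 4 of adj(I−A): (0.022250, 0.070375, 0.024125, 0.248875); det(I−A) = 0.22046875.
m_4 = (0.022250 + 0.070375 + 0.024125 + 0.248875) / 0.22046875 = 0.365625 / 0.22046875 ≈ 1.6584.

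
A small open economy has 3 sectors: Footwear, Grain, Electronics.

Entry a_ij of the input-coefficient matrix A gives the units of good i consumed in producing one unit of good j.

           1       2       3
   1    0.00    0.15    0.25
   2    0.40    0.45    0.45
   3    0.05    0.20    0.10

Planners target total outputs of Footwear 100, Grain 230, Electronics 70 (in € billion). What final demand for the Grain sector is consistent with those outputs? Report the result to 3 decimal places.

I − A =
  [   1.00    -0.15    -0.25]
  [  -0.40     0.55    -0.45]
  [  -0.05    -0.20     0.90]
d = (I − A) x:
  d_1 = (+1.00)·100 + (-0.15)·230 + (-0.25)·70 = 48.000
  d_2 = (-0.40)·100 + (+0.55)·230 + (-0.45)·70 = 55.000
  d_3 = (-0.05)·100 + (-0.20)·230 + (+0.90)·70 = 12.000

d_2 = 55.000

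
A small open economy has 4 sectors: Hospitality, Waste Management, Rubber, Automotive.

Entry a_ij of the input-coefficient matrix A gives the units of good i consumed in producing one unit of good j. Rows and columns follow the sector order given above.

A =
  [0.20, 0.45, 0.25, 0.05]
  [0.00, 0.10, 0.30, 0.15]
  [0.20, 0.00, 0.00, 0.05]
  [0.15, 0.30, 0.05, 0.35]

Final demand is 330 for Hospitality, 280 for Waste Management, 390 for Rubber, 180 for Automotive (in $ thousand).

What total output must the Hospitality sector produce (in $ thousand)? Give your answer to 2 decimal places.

x_1 = 1046.24

I − A =
  [   0.80    -0.45    -0.25    -0.05]
  [   0.00     0.90    -0.30    -0.15]
  [  -0.20     0.00     1.00    -0.05]
  [  -0.15    -0.30    -0.05     0.65]
Compute the cofactors C_ij = (−1)^(i+j)·(3×3 minor ij) of I−A; the adjugate is their transpose:
adj(I−A) = Cᵀ =
  [ 0.533250   0.310125   0.232875   0.130500]
  [ 0.065250   0.475625   0.165375   0.127500]
  [ 0.114750   0.076875   0.415125   0.058500]
  [ 0.162000   0.297000   0.162000   0.648000]
det(I−A) = Σ_j (I−A)_1j·C_1j = (0.80)(0.533250) + (-0.45)(0.065250) + (-0.25)(0.114750) + (-0.05)(0.162000) = 0.36045
(I − A)⁻¹ = adj(I−A) / det(I−A) ≈
  [   1.4794     0.8604     0.6461     0.3620]
  [   0.1810     1.3195     0.4588     0.3537]
  [   0.3184     0.2133     1.1517     0.1623]
  [   0.4494     0.8240     0.4494     1.7978]
x = (I − A)⁻¹ d = adj(I−A)·d / det(I−A), with det(I−A) = 0.36045:
  x_1 = (0.533250·330 + 0.310125·280 + 0.232875·390 + 0.130500·180) / 0.36045 = 377.11875 / 0.36045 ≈ 1046.24
  x_2 = (0.065250·330 + 0.475625·280 + 0.165375·390 + 0.127500·180) / 0.36045 = 242.15375 / 0.36045 ≈ 671.81
  x_3 = (0.114750·330 + 0.076875·280 + 0.415125·390 + 0.058500·180) / 0.36045 = 231.82125 / 0.36045 ≈ 643.14
  x_4 = (0.162000·330 + 0.297000·280 + 0.162000·390 + 0.648000·180) / 0.36045 = 316.44 / 0.36045 ≈ 877.90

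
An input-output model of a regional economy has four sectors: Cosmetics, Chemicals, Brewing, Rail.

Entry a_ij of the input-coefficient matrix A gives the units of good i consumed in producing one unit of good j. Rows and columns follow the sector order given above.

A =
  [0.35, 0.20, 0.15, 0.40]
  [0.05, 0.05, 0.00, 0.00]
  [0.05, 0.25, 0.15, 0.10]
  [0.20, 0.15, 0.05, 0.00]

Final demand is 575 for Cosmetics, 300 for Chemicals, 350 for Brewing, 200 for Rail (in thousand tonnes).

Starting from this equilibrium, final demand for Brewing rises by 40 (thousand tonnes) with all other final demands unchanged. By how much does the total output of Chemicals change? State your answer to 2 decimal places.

Δx_2 = 0.79

I − A =
  [   0.65    -0.20    -0.15    -0.40]
  [  -0.05     0.95     0.00     0.00]
  [  -0.05    -0.25     0.85    -0.10]
  [  -0.20    -0.15    -0.05     1.00]
Compute the cofactors C_ij = (−1)^(i+j)·(3×3 minor ij) of I−A; the adjugate is their transpose:
adj(I−A) = Cᵀ =
  [ 0.802750   0.264750   0.161500   0.337250]
  [ 0.042250   0.469750   0.008500   0.017750]
  [ 0.079750   0.169250   0.528500   0.084750]
  [ 0.170875   0.131875   0.060000   0.507375]
det(I−A) = Σ_j (I−A)_1j·C_1j = (0.65)(0.802750) + (-0.20)(0.042250) + (-0.15)(0.079750) + (-0.40)(0.170875) = 0.433025
(I − A)⁻¹ = adj(I−A) / det(I−A) ≈
  [   1.8538     0.6114     0.3730     0.7788]
  [   0.0976     1.0848     0.0196     0.0410]
  [   0.1842     0.3909     1.2205     0.1957]
  [   0.3946     0.3045     0.1386     1.1717]
Δx = (I − A)⁻¹ Δd with Δd having +40 in the Brewing component and 0 elsewhere.
So Δx_2 = L_23 · (+40), where L_23 = adj(I−A)_23 / det(I−A) = 0.008500 / 0.433025.
Δx_2 = 0.008500 × (+40) / 0.433025 = 0.34 / 0.433025 ≈ 0.79.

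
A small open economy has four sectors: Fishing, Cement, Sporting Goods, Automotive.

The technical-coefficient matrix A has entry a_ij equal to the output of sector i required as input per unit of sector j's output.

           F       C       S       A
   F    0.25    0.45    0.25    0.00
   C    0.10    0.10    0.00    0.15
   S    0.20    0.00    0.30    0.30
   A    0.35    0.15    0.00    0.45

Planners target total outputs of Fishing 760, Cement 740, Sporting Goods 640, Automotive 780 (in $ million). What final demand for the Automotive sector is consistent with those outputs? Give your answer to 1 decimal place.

I − A =
  [   0.75    -0.45    -0.25     0.00]
  [  -0.10     0.90     0.00    -0.15]
  [  -0.20     0.00     0.70    -0.30]
  [  -0.35    -0.15     0.00     0.55]
d = (I − A) x:
  d_F = (+0.75)·760 + (-0.45)·740 + (-0.25)·640 + (+0.00)·780 = 77.0
  d_C = (-0.10)·760 + (+0.90)·740 + (+0.00)·640 + (-0.15)·780 = 473.0
  d_S = (-0.20)·760 + (+0.00)·740 + (+0.70)·640 + (-0.30)·780 = 62.0
  d_A = (-0.35)·760 + (-0.15)·740 + (+0.00)·640 + (+0.55)·780 = 52.0

d_A = 52.0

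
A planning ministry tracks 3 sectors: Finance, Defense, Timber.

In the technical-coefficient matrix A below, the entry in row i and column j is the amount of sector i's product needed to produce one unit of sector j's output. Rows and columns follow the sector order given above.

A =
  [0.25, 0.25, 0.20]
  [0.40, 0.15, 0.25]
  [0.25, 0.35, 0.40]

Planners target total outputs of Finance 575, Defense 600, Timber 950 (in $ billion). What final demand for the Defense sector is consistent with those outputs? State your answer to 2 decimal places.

I − A =
  [   0.75    -0.25    -0.20]
  [  -0.40     0.85    -0.25]
  [  -0.25    -0.35     0.60]
d = (I − A) x:
  d_1 = (+0.75)·575 + (-0.25)·600 + (-0.20)·950 = 91.25
  d_2 = (-0.40)·575 + (+0.85)·600 + (-0.25)·950 = 42.50
  d_3 = (-0.25)·575 + (-0.35)·600 + (+0.60)·950 = 216.25

d_2 = 42.50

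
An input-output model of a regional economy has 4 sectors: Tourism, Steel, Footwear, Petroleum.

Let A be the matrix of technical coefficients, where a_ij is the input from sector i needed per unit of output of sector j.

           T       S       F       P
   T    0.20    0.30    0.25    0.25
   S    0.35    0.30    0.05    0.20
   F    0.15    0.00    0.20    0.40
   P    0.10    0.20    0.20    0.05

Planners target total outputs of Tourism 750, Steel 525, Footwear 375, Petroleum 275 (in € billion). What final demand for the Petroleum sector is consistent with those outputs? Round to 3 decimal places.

I − A =
  [   0.80    -0.30    -0.25    -0.25]
  [  -0.35     0.70    -0.05    -0.20]
  [  -0.15     0.00     0.80    -0.40]
  [  -0.10    -0.20    -0.20     0.95]
d = (I − A) x:
  d_T = (+0.80)·750 + (-0.30)·525 + (-0.25)·375 + (-0.25)·275 = 280.000
  d_S = (-0.35)·750 + (+0.70)·525 + (-0.05)·375 + (-0.20)·275 = 31.250
  d_F = (-0.15)·750 + (+0.00)·525 + (+0.80)·375 + (-0.40)·275 = 77.500
  d_P = (-0.10)·750 + (-0.20)·525 + (-0.20)·375 + (+0.95)·275 = 6.250

d_P = 6.250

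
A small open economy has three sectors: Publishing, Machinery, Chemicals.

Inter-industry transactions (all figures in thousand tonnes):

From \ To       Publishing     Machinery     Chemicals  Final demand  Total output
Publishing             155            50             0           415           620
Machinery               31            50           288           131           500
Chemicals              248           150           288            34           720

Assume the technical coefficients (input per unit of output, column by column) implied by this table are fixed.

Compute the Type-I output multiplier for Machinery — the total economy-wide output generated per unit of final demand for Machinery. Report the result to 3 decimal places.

m_M = 2.618

Technical coefficients a_ij = z_ij / X_j:
  a_PP = 155/620 = 0.25, a_MP = 31/620 = 0.05, a_CP = 248/620 = 0.40
  a_PM = 50/500 = 0.10, a_MM = 50/500 = 0.10, a_CM = 150/500 = 0.30
  a_PC = 0/720 = 0.00, a_MC = 288/720 = 0.40, a_CC = 288/720 = 0.40
I − A =
  [   0.75    -0.10     0.00]
  [  -0.05     0.90    -0.40]
  [  -0.40    -0.30     0.60]
Cofactors of I−A, C_ij = (−1)^(i+j)·(minor ij) (rows/columns in the sector order above):
  C_11 = (0.90)(0.60) − (-0.40)(-0.30) = 0.4200
  C_12 = −[(-0.05)(0.60) − (-0.40)(-0.40)] = 0.1900
  C_13 = (-0.05)(-0.30) − (0.90)(-0.40) = 0.3750
  C_21 = −[(-0.10)(0.60) − (0.00)(-0.30)] = 0.0600
  C_22 = (0.75)(0.60) − (0.00)(-0.40) = 0.4500
  C_23 = −[(0.75)(-0.30) − (-0.10)(-0.40)] = 0.2650
  C_31 = (-0.10)(-0.40) − (0.00)(0.90) = 0.0400
  C_32 = −[(0.75)(-0.40) − (0.00)(-0.05)] = 0.3000
  C_33 = (0.75)(0.90) − (-0.10)(-0.05) = 0.6700
det(I−A) = Σ_j (I−A)_1j·C_1j = (0.75)(0.4200) + (-0.10)(0.1900) + (0.00)(0.3750) = 0.2960
adj(I−A) = Cᵀ =
  [ 0.4200   0.0600   0.0400]
  [ 0.1900   0.4500   0.3000]
  [ 0.3750   0.2650   0.6700]
(I − A)⁻¹ = adj(I−A) / det(I−A) ≈
  [   1.4189     0.2027     0.1351]
  [   0.6419     1.5203     1.0135]
  [   1.2669     0.8953     2.2635]
The output multiplier for sector j is the column-j sum of the Leontief inverse (I − A)⁻¹ = adj(I−A) / det(I−A).
Column M of adj(I−A): (0.0600, 0.4500, 0.2650); det(I−A) = 0.2960.
m_M = (0.0600 + 0.4500 + 0.2650) / 0.2960 = 0.775 / 0.2960 ≈ 2.618.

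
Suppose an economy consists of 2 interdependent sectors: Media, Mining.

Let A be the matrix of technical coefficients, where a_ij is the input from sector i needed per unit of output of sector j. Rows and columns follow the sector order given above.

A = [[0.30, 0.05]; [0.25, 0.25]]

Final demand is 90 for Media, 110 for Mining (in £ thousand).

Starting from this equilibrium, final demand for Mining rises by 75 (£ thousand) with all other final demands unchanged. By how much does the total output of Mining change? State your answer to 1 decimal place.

I − A =
  [   0.70    -0.05]
  [  -0.25     0.75]
det(I−A) = (0.70)(0.75) − (-0.05)(-0.25) = 0.5125
adj(I−A) = [[0.75, 0.05], [0.25, 0.70]]
(I − A)⁻¹ = adj(I−A) / det(I−A) ≈
  [   1.4634     0.0976]
  [   0.4878     1.3659]
Δx = (I − A)⁻¹ Δd with Δd having +75 in the Mining component and 0 elsewhere.
So Δx_2 = L_22 · (+75), where L_22 = adj(I−A)_22 / det(I−A) = 0.70 / 0.5125.
Δx_2 = 0.70 × (+75) / 0.5125 = 52.50 / 0.5125 ≈ 102.4.

Δx_2 = 102.4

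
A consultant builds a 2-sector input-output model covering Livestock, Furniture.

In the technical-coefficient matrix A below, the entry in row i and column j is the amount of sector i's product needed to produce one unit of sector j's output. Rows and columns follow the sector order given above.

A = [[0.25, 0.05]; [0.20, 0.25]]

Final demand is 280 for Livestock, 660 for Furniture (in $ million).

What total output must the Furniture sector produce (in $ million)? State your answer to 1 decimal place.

x_2 = 997.3

I − A =
  [   0.75    -0.05]
  [  -0.20     0.75]
det(I−A) = (0.75)(0.75) − (-0.05)(-0.20) = 0.5525
adj(I−A) = [[0.75, 0.05], [0.20, 0.75]]
(I − A)⁻¹ = adj(I−A) / det(I−A) ≈
  [   1.3575     0.0905]
  [   0.3620     1.3575]
x = (I − A)⁻¹ d = adj(I−A)·d / det(I−A), with det(I−A) = 0.5525:
  x_1 = (0.75·280 + 0.05·660) / 0.5525 = 243.00 / 0.5525 ≈ 439.8
  x_2 = (0.20·280 + 0.75·660) / 0.5525 = 551.00 / 0.5525 ≈ 997.3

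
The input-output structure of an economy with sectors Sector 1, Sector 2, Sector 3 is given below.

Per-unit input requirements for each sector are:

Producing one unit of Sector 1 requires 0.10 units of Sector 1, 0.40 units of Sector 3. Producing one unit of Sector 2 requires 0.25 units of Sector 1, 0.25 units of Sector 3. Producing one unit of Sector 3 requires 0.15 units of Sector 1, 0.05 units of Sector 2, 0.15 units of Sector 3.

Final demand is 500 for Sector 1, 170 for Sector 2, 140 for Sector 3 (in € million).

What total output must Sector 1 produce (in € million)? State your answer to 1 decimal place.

x_1 = 702.7

I − A =
  [   0.90    -0.25    -0.15]
  [   0.00     1.00    -0.05]
  [  -0.40    -0.25     0.85]
Cofactors of I−A, C_ij = (−1)^(i+j)·(minor ij) (rows/columns in the sector order above):
  C_11 = (1.00)(0.85) − (-0.05)(-0.25) = 0.8375
  C_12 = −[(0.00)(0.85) − (-0.05)(-0.40)] = 0.0200
  C_13 = (0.00)(-0.25) − (1.00)(-0.40) = 0.4000
  C_21 = −[(-0.25)(0.85) − (-0.15)(-0.25)] = 0.2500
  C_22 = (0.90)(0.85) − (-0.15)(-0.40) = 0.7050
  C_23 = −[(0.90)(-0.25) − (-0.25)(-0.40)] = 0.3250
  C_31 = (-0.25)(-0.05) − (-0.15)(1.00) = 0.1625
  C_32 = −[(0.90)(-0.05) − (-0.15)(0.00)] = 0.0450
  C_33 = (0.90)(1.00) − (-0.25)(0.00) = 0.9000
det(I−A) = Σ_j (I−A)_1j·C_1j = (0.90)(0.8375) + (-0.25)(0.0200) + (-0.15)(0.4000) = 0.68875
adj(I−A) = Cᵀ =
  [ 0.8375   0.2500   0.1625]
  [ 0.0200   0.7050   0.0450]
  [ 0.4000   0.3250   0.9000]
(I − A)⁻¹ = adj(I−A) / det(I−A) ≈
  [   1.2160     0.3630     0.2359]
  [   0.0290     1.0236     0.0653]
  [   0.5808     0.4719     1.3067]
x = (I − A)⁻¹ d = adj(I−A)·d / det(I−A), with det(I−A) = 0.68875:
  x_1 = (0.8375·500 + 0.2500·170 + 0.1625·140) / 0.68875 = 484.00 / 0.68875 ≈ 702.7
  x_2 = (0.0200·500 + 0.7050·170 + 0.0450·140) / 0.68875 = 136.15 / 0.68875 ≈ 197.7
  x_3 = (0.4000·500 + 0.3250·170 + 0.9000·140) / 0.68875 = 381.25 / 0.68875 ≈ 553.5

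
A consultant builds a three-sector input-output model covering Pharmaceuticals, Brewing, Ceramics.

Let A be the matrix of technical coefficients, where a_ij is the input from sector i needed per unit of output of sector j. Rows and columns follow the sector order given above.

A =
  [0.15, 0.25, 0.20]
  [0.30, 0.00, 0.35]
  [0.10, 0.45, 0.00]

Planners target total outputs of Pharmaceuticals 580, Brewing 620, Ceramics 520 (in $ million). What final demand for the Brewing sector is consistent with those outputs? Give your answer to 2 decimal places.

d_B = 264.00

I − A =
  [   0.85    -0.25    -0.20]
  [  -0.30     1.00    -0.35]
  [  -0.10    -0.45     1.00]
d = (I − A) x:
  d_P = (+0.85)·580 + (-0.25)·620 + (-0.20)·520 = 234.00
  d_B = (-0.30)·580 + (+1.00)·620 + (-0.35)·520 = 264.00
  d_C = (-0.10)·580 + (-0.45)·620 + (+1.00)·520 = 183.00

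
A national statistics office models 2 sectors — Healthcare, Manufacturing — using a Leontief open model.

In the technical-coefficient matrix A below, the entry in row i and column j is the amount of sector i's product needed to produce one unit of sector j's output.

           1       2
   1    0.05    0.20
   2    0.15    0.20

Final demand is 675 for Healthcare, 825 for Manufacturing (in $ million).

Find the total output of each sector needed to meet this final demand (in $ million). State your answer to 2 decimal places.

x_1 = 965.75, x_2 = 1212.33

I − A =
  [   0.95    -0.20]
  [  -0.15     0.80]
det(I−A) = (0.95)(0.80) − (-0.20)(-0.15) = 0.7300
adj(I−A) = [[0.80, 0.20], [0.15, 0.95]]
(I − A)⁻¹ = adj(I−A) / det(I−A) ≈
  [   1.0959     0.2740]
  [   0.2055     1.3014]
x = (I − A)⁻¹ d = adj(I−A)·d / det(I−A), with det(I−A) = 0.7300:
  x_1 = (0.80·675 + 0.20·825) / 0.7300 = 705.00 / 0.7300 ≈ 965.75
  x_2 = (0.15·675 + 0.95·825) / 0.7300 = 885.00 / 0.7300 ≈ 1212.33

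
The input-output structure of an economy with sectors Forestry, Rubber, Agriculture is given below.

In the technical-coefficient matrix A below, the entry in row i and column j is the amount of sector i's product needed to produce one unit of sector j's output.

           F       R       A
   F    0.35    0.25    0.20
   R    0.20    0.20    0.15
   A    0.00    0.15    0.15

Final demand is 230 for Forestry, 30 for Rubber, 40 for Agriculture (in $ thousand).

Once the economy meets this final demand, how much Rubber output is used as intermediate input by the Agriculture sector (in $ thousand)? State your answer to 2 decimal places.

I − A =
  [   0.65    -0.25    -0.20]
  [  -0.20     0.80    -0.15]
  [   0.00    -0.15     0.85]
Cofactors of I−A, C_ij = (−1)^(i+j)·(minor ij) (rows/columns in the sector order above):
  C_11 = (0.80)(0.85) − (-0.15)(-0.15) = 0.6575
  C_12 = −[(-0.20)(0.85) − (-0.15)(0.00)] = 0.1700
  C_13 = (-0.20)(-0.15) − (0.80)(0.00) = 0.0300
  C_21 = −[(-0.25)(0.85) − (-0.20)(-0.15)] = 0.2425
  C_22 = (0.65)(0.85) − (-0.20)(0.00) = 0.5525
  C_23 = −[(0.65)(-0.15) − (-0.25)(0.00)] = 0.0975
  C_31 = (-0.25)(-0.15) − (-0.20)(0.80) = 0.1975
  C_32 = −[(0.65)(-0.15) − (-0.20)(-0.20)] = 0.1375
  C_33 = (0.65)(0.80) − (-0.25)(-0.20) = 0.4700
det(I−A) = Σ_j (I−A)_1j·C_1j = (0.65)(0.6575) + (-0.25)(0.1700) + (-0.20)(0.0300) = 0.378875
adj(I−A) = Cᵀ =
  [ 0.6575   0.2425   0.1975]
  [ 0.1700   0.5525   0.1375]
  [ 0.0300   0.0975   0.4700]
(I − A)⁻¹ = adj(I−A) / det(I−A) ≈
  [   1.7354     0.6401     0.5213]
  [   0.4487     1.4583     0.3629]
  [   0.0792     0.2573     1.2405]
First solve x = (I − A)⁻¹ d = adj(I−A)·d / det(I−A); in particular x_A = (0.0300·230 + 0.0975·30 + 0.4700·40) / 0.378875 = 28.625 / 0.378875 ≈ 75.5526.
Intermediate flow from R to A: z_RA = a_RA · x_A = 0.15 × 28.625 / 0.378875 = 4.29375 / 0.378875 ≈ 11.33.

z_RA = 11.33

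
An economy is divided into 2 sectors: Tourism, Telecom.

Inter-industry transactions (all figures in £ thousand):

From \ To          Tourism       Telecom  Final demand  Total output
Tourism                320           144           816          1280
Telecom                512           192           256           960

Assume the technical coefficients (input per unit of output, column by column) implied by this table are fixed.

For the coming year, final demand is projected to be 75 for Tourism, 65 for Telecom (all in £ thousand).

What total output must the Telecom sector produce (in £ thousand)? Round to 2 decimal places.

Technical coefficients a_ij = z_ij / X_j:
  a_11 = 320/1280 = 0.25, a_21 = 512/1280 = 0.40
  a_12 = 144/960 = 0.15, a_22 = 192/960 = 0.20
I − A =
  [   0.75    -0.15]
  [  -0.40     0.80]
det(I−A) = (0.75)(0.80) − (-0.15)(-0.40) = 0.5400
adj(I−A) = [[0.80, 0.15], [0.40, 0.75]]
(I − A)⁻¹ = adj(I−A) / det(I−A) ≈
  [   1.4815     0.2778]
  [   0.7407     1.3889]
x = (I − A)⁻¹ d = adj(I−A)·d / det(I−A), with det(I−A) = 0.5400:
  x_1 = (0.80·75 + 0.15·65) / 0.5400 = 69.75 / 0.5400 ≈ 129.17
  x_2 = (0.40·75 + 0.75·65) / 0.5400 = 78.75 / 0.5400 ≈ 145.83

x_2 = 145.83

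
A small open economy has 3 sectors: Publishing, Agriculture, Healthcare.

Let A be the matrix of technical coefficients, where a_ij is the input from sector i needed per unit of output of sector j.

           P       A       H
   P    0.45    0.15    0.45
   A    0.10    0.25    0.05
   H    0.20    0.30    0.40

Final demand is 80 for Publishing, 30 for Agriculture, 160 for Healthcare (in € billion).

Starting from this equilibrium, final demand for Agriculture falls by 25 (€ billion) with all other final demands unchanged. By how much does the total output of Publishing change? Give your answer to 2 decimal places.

Δx_P = -38.07

I − A =
  [   0.55    -0.15    -0.45]
  [  -0.10     0.75    -0.05]
  [  -0.20    -0.30     0.60]
Cofactors of I−A, C_ij = (−1)^(i+j)·(minor ij) (rows/columns in the sector order above):
  C_11 = (0.75)(0.60) − (-0.05)(-0.30) = 0.4350
  C_12 = −[(-0.10)(0.60) − (-0.05)(-0.20)] = 0.0700
  C_13 = (-0.10)(-0.30) − (0.75)(-0.20) = 0.1800
  C_21 = −[(-0.15)(0.60) − (-0.45)(-0.30)] = 0.2250
  C_22 = (0.55)(0.60) − (-0.45)(-0.20) = 0.2400
  C_23 = −[(0.55)(-0.30) − (-0.15)(-0.20)] = 0.1950
  C_31 = (-0.15)(-0.05) − (-0.45)(0.75) = 0.3450
  C_32 = −[(0.55)(-0.05) − (-0.45)(-0.10)] = 0.0725
  C_33 = (0.55)(0.75) − (-0.15)(-0.10) = 0.3975
det(I−A) = Σ_j (I−A)_1j·C_1j = (0.55)(0.4350) + (-0.15)(0.0700) + (-0.45)(0.1800) = 0.14775
adj(I−A) = Cᵀ =
  [ 0.4350   0.2250   0.3450]
  [ 0.0700   0.2400   0.0725]
  [ 0.1800   0.1950   0.3975]
(I − A)⁻¹ = adj(I−A) / det(I−A) ≈
  [   2.9442     1.5228     2.3350]
  [   0.4738     1.6244     0.4907]
  [   1.2183     1.3198     2.6904]
Δx = (I − A)⁻¹ Δd with Δd having -25 in the Agriculture component and 0 elsewhere.
So Δx_P = L_PA · (-25), where L_PA = adj(I−A)_PA / det(I−A) = 0.2250 / 0.14775.
Δx_P = 0.2250 × (-25) / 0.14775 = -5.625 / 0.14775 ≈ -38.07.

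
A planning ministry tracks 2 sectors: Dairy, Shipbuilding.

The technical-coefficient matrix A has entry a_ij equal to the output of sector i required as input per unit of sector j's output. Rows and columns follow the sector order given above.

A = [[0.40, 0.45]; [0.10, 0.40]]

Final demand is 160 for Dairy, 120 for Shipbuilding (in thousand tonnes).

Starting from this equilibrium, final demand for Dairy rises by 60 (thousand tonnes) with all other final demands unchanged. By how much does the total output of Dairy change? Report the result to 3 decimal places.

Δx_D = 114.286

I − A =
  [   0.60    -0.45]
  [  -0.10     0.60]
det(I−A) = (0.60)(0.60) − (-0.45)(-0.10) = 0.3150
adj(I−A) = [[0.60, 0.45], [0.10, 0.60]]
(I − A)⁻¹ = adj(I−A) / det(I−A) ≈
  [   1.9048     1.4286]
  [   0.3175     1.9048]
Δx = (I − A)⁻¹ Δd with Δd having +60 in the Dairy component and 0 elsewhere.
So Δx_D = L_DD · (+60), where L_DD = adj(I−A)_DD / det(I−A) = 0.60 / 0.3150.
Δx_D = 0.60 × (+60) / 0.3150 = 36.00 / 0.3150 ≈ 114.286.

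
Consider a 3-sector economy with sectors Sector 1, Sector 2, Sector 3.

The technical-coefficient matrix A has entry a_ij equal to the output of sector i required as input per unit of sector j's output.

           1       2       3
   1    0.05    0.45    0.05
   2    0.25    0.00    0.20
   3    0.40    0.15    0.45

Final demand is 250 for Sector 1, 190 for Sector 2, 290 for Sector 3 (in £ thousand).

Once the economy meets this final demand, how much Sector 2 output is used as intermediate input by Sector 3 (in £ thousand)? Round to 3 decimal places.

z_23 = 220.989

I − A =
  [   0.95    -0.45    -0.05]
  [  -0.25     1.00    -0.20]
  [  -0.40    -0.15     0.55]
Cofactors of I−A, C_ij = (−1)^(i+j)·(minor ij) (rows/columns in the sector order above):
  C_11 = (1.00)(0.55) − (-0.20)(-0.15) = 0.5200
  C_12 = −[(-0.25)(0.55) − (-0.20)(-0.40)] = 0.2175
  C_13 = (-0.25)(-0.15) − (1.00)(-0.40) = 0.4375
  C_21 = −[(-0.45)(0.55) − (-0.05)(-0.15)] = 0.2550
  C_22 = (0.95)(0.55) − (-0.05)(-0.40) = 0.5025
  C_23 = −[(0.95)(-0.15) − (-0.45)(-0.40)] = 0.3225
  C_31 = (-0.45)(-0.20) − (-0.05)(1.00) = 0.1400
  C_32 = −[(0.95)(-0.20) − (-0.05)(-0.25)] = 0.2025
  C_33 = (0.95)(1.00) − (-0.45)(-0.25) = 0.8375
det(I−A) = Σ_j (I−A)_1j·C_1j = (0.95)(0.5200) + (-0.45)(0.2175) + (-0.05)(0.4375) = 0.37425
adj(I−A) = Cᵀ =
  [ 0.5200   0.2550   0.1400]
  [ 0.2175   0.5025   0.2025]
  [ 0.4375   0.3225   0.8375]
(I − A)⁻¹ = adj(I−A) / det(I−A) ≈
  [   1.3894     0.6814     0.3741]
  [   0.5812     1.3427     0.5411]
  [   1.1690     0.8617     2.2378]
First solve x = (I − A)⁻¹ d = adj(I−A)·d / det(I−A); in particular x_3 = (0.4375·250 + 0.3225·190 + 0.8375·290) / 0.37425 = 413.525 / 0.37425 ≈ 1104.94322.
Intermediate flow from 2 to 3: z_23 = a_23 · x_3 = 0.20 × 413.525 / 0.37425 = 82.705 / 0.37425 ≈ 220.989.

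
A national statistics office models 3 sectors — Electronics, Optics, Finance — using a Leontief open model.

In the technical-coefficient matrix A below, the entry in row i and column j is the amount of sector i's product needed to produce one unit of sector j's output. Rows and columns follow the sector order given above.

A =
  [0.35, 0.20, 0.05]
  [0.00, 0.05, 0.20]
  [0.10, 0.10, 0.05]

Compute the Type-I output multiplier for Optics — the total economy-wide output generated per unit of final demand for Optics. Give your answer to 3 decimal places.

m_O = 1.580

I − A =
  [   0.65    -0.20    -0.05]
  [   0.00     0.95    -0.20]
  [  -0.10    -0.10     0.95]
Cofactors of I−A, C_ij = (−1)^(i+j)·(minor ij) (rows/columns in the sector order above):
  C_11 = (0.95)(0.95) − (-0.20)(-0.10) = 0.8825
  C_12 = −[(0.00)(0.95) − (-0.20)(-0.10)] = 0.0200
  C_13 = (0.00)(-0.10) − (0.95)(-0.10) = 0.0950
  C_21 = −[(-0.20)(0.95) − (-0.05)(-0.10)] = 0.1950
  C_22 = (0.65)(0.95) − (-0.05)(-0.10) = 0.6125
  C_23 = −[(0.65)(-0.10) − (-0.20)(-0.10)] = 0.0850
  C_31 = (-0.20)(-0.20) − (-0.05)(0.95) = 0.0875
  C_32 = −[(0.65)(-0.20) − (-0.05)(0.00)] = 0.1300
  C_33 = (0.65)(0.95) − (-0.20)(0.00) = 0.6175
det(I−A) = Σ_j (I−A)_1j·C_1j = (0.65)(0.8825) + (-0.20)(0.0200) + (-0.05)(0.0950) = 0.564875
adj(I−A) = Cᵀ =
  [ 0.8825   0.1950   0.0875]
  [ 0.0200   0.6125   0.1300]
  [ 0.0950   0.0850   0.6175]
(I − A)⁻¹ = adj(I−A) / det(I−A) ≈
  [   1.5623     0.3452     0.1549]
  [   0.0354     1.0843     0.2301]
  [   0.1682     0.1505     1.0932]
The output multiplier for sector j is the column-j sum of the Leontief inverse (I − A)⁻¹ = adj(I−A) / det(I−A).
Column O of adj(I−A): (0.1950, 0.6125, 0.0850); det(I−A) = 0.564875.
m_O = (0.1950 + 0.6125 + 0.0850) / 0.564875 = 0.8925 / 0.564875 ≈ 1.580.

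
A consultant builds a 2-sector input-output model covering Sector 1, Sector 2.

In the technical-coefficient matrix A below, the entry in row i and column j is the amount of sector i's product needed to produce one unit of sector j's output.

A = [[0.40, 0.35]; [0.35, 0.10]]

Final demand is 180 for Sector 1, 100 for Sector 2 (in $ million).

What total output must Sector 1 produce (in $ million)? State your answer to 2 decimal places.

I − A =
  [   0.60    -0.35]
  [  -0.35     0.90]
det(I−A) = (0.60)(0.90) − (-0.35)(-0.35) = 0.4175
adj(I−A) = [[0.90, 0.35], [0.35, 0.60]]
(I − A)⁻¹ = adj(I−A) / det(I−A) ≈
  [   2.1557     0.8383]
  [   0.8383     1.4371]
x = (I − A)⁻¹ d = adj(I−A)·d / det(I−A), with det(I−A) = 0.4175:
  x_1 = (0.90·180 + 0.35·100) / 0.4175 = 197.00 / 0.4175 ≈ 471.86
  x_2 = (0.35·180 + 0.60·100) / 0.4175 = 123.00 / 0.4175 ≈ 294.61

x_1 = 471.86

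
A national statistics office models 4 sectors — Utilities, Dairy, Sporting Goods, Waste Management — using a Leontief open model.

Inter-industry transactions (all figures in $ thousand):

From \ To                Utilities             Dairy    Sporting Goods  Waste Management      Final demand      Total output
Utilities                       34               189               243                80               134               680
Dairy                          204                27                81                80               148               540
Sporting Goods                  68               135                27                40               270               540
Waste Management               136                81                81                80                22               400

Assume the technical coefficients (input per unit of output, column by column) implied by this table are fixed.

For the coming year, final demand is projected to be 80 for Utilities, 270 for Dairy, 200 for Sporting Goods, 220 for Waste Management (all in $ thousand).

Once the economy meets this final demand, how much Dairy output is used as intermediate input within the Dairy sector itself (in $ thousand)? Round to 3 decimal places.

Technical coefficients a_ij = z_ij / X_j:
  a_11 = 34/680 = 0.05, a_21 = 204/680 = 0.30, a_31 = 68/680 = 0.10, a_41 = 136/680 = 0.20
  a_12 = 189/540 = 0.35, a_22 = 27/540 = 0.05, a_32 = 135/540 = 0.25, a_42 = 81/540 = 0.15
  a_13 = 243/540 = 0.45, a_23 = 81/540 = 0.15, a_33 = 27/540 = 0.05, a_43 = 81/540 = 0.15
  a_14 = 80/400 = 0.20, a_24 = 80/400 = 0.20, a_34 = 40/400 = 0.10, a_44 = 80/400 = 0.20
I − A =
  [   0.95    -0.35    -0.45    -0.20]
  [  -0.30     0.95    -0.15    -0.20]
  [  -0.10    -0.25     0.95    -0.10]
  [  -0.20    -0.15    -0.15     0.80]
Compute the cofactors C_ij = (−1)^(i+j)·(3×3 minor ij) of I−A; the adjugate is their transpose:
adj(I−A) = Cᵀ =
  [ 0.63950   0.39350   0.41400   0.31000]
  [ 0.27950   0.62175   0.27150   0.25925]
  [ 0.16650   0.23225   0.54850   0.16825]
  [ 0.24350   0.25850   0.25725   0.64025]
det(I−A) = Σ_j (I−A)_1j·C_1j = (0.95)(0.63950) + (-0.35)(0.27950) + (-0.45)(0.16650) + (-0.20)(0.24350) = 0.386075
(I − A)⁻¹ = adj(I−A) / det(I−A) ≈
  [   1.6564     1.0192     1.0723     0.8030]
  [   0.7240     1.6104     0.7032     0.6715]
  [   0.4313     0.6016     1.4207     0.4358]
  [   0.6307     0.6696     0.6663     1.6584]
First solve x = (I − A)⁻¹ d = adj(I−A)·d / det(I−A); in particular x_2 = (0.27950·80 + 0.62175·270 + 0.27150·200 + 0.25925·220) / 0.386075 = 301.5675 / 0.386075 ≈ 781.11118.
Intermediate flow from 2 to 2: z_22 = a_22 · x_2 = 0.05 × 301.5675 / 0.386075 = 15.078375 / 0.386075 ≈ 39.056.

z_22 = 39.056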